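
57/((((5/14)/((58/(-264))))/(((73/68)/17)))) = -281561/127160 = -2.21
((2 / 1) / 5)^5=32 / 3125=0.01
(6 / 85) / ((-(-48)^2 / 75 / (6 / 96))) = -5 / 34816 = -0.00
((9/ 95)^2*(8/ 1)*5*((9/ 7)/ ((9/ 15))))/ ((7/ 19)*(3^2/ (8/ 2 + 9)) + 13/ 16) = 404352/ 561127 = 0.72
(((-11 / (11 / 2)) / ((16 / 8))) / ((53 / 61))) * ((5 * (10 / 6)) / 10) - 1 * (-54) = 16867 / 318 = 53.04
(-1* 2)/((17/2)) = -4/17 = -0.24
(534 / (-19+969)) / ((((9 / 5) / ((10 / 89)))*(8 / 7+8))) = 7 / 1824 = 0.00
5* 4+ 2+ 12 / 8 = 47 / 2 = 23.50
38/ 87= 0.44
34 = 34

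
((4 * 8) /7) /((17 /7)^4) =10976 /83521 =0.13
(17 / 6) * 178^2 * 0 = 0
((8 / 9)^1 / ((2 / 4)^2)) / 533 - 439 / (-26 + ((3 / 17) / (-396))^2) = 10608439224208 / 628042116195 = 16.89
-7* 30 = -210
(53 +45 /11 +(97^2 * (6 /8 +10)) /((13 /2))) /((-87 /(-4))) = 8933570 /12441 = 718.07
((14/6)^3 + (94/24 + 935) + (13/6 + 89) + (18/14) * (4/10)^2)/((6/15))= 19712563/7560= 2607.48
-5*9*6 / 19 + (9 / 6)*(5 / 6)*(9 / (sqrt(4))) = -1305 / 152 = -8.59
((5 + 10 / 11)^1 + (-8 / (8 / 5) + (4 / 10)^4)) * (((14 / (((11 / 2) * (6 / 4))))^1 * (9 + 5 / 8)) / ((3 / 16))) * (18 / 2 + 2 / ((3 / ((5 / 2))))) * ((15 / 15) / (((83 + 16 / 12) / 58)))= 1038944256 / 1739375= 597.31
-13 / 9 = -1.44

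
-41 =-41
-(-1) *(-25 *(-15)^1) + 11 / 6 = 2261 / 6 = 376.83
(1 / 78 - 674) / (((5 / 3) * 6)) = -52571 / 780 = -67.40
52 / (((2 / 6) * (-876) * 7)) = -13 / 511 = -0.03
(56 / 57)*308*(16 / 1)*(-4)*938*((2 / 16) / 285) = -129428992 / 16245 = -7967.31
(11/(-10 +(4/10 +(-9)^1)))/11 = -5/93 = -0.05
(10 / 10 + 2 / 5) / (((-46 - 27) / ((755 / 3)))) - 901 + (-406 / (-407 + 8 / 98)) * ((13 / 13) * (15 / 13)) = -51355096042 / 56766333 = -904.68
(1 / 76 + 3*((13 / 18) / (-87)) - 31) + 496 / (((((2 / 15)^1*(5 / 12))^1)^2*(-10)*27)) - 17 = -63793741 / 99180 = -643.21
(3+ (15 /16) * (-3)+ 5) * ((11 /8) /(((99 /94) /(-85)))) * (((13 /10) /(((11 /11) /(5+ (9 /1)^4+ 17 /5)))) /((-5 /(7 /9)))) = 66075539803 /86400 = 764763.19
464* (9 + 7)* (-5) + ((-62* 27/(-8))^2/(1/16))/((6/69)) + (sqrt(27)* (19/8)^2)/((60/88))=3971* sqrt(3)/160 + 16038847/2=8019466.49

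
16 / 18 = 8 / 9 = 0.89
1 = 1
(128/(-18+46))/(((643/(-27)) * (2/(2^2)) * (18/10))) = -960/4501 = -0.21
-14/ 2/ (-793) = 7/ 793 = 0.01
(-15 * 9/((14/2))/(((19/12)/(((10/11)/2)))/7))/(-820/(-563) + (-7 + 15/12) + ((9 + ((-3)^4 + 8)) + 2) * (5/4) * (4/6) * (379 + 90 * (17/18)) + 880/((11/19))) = -54723600/56737671617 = -0.00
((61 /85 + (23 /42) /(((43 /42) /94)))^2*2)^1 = 69484700898 /13359025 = 5201.33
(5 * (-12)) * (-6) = 360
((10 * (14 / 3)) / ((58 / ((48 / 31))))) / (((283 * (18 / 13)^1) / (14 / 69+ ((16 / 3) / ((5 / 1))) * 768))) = 411602464 / 157992957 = 2.61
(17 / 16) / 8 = 17 / 128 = 0.13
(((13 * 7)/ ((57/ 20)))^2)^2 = 10971993760000/ 10556001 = 1039408.18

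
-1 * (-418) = 418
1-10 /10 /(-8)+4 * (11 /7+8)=2207 /56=39.41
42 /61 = 0.69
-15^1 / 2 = -15 / 2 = -7.50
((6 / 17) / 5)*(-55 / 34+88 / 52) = 0.01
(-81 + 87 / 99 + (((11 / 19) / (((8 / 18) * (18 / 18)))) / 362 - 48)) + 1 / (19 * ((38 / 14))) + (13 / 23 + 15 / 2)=-47623161277 / 396750552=-120.03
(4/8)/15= 1/30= 0.03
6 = 6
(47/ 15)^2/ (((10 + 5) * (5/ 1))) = 2209/ 16875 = 0.13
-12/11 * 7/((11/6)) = -504/121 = -4.17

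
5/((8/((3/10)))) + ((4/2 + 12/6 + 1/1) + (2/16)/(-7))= 579/112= 5.17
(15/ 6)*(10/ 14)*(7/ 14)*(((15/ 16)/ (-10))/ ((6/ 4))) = -25/ 448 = -0.06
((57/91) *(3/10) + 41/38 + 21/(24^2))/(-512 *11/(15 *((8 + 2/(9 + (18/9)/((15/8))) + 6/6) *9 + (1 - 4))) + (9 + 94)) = 1628964147/122853942848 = 0.01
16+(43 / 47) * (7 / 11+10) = 13303 / 517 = 25.73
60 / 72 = 5 / 6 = 0.83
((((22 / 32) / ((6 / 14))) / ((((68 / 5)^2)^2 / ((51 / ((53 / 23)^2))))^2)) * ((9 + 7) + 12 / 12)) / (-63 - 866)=-0.00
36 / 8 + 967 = 1943 / 2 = 971.50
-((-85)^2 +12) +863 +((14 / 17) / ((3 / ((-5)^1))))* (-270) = -102058 / 17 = -6003.41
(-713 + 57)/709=-656/709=-0.93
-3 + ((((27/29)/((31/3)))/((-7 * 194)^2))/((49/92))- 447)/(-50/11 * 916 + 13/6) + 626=3475753038428412025/5578096104262787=623.11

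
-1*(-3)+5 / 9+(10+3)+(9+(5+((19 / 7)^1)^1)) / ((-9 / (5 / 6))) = 1891 / 126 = 15.01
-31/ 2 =-15.50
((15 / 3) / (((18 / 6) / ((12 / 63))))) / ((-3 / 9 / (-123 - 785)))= 18160 / 21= 864.76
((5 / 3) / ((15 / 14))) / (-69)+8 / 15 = 1586 / 3105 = 0.51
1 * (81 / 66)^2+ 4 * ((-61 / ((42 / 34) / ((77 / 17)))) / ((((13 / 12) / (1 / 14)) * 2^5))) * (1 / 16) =980233 / 704704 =1.39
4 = 4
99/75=33/25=1.32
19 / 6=3.17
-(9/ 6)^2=-9/ 4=-2.25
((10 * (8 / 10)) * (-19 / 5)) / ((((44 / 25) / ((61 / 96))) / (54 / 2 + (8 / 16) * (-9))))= -86925 / 352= -246.95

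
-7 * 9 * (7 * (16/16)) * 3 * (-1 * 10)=13230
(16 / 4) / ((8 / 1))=0.50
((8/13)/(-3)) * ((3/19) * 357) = -2856/247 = -11.56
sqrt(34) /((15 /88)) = 88*sqrt(34) /15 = 34.21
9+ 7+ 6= 22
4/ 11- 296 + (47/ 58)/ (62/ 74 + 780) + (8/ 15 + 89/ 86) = -1748072431324/ 5944467705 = -294.07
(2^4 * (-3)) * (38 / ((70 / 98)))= -2553.60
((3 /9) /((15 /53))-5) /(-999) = 172 /44955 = 0.00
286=286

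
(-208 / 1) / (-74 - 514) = 52 / 147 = 0.35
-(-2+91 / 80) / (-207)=-0.00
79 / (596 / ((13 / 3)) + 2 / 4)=2054 / 3589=0.57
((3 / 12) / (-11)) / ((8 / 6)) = -3 / 176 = -0.02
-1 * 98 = -98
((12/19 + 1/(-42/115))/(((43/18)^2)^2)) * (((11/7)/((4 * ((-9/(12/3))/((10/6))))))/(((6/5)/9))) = 449331300/3182903731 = 0.14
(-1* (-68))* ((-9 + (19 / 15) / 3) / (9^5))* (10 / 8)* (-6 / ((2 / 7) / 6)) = 91868 / 59049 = 1.56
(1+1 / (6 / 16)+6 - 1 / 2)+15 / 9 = 65 / 6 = 10.83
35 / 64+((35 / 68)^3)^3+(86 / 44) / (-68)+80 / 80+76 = 26508820251169396257 / 341958103260725248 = 77.52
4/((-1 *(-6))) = 2/3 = 0.67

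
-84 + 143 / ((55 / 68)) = 464 / 5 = 92.80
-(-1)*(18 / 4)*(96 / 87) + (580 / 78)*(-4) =-28024 / 1131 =-24.78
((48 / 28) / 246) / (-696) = -1 / 99876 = -0.00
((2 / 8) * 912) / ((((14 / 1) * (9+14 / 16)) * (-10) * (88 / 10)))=-114 / 6083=-0.02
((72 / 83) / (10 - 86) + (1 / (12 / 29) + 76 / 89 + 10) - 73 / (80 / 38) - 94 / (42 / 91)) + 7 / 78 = -49262312959 / 218950680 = -224.99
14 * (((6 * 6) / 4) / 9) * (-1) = -14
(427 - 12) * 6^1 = 2490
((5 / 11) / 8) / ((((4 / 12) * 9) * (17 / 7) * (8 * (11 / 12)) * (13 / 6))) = 105 / 213928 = 0.00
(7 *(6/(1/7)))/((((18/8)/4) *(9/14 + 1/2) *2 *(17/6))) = 1372/17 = 80.71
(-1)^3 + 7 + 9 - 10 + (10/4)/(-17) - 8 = -107/34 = -3.15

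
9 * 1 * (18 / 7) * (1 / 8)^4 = 81 / 14336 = 0.01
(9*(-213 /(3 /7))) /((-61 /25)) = 111825 /61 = 1833.20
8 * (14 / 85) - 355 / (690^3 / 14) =735851711 / 558465300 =1.32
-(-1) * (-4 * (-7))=28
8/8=1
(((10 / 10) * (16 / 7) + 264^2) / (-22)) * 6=-19008.62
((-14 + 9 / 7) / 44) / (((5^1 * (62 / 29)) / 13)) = -33553 / 95480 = -0.35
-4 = -4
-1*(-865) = 865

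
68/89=0.76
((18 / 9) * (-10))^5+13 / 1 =-3199987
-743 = -743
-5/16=-0.31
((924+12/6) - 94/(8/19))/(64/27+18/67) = 5085099/19096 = 266.29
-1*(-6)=6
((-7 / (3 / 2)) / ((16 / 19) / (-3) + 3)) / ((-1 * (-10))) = -133 / 775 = -0.17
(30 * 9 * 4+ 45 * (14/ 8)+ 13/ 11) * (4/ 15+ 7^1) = 5563033/ 660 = 8428.84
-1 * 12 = -12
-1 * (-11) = 11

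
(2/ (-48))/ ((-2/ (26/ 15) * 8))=0.00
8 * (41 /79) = 328 /79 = 4.15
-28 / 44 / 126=-1 / 198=-0.01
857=857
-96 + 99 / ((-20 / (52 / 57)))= -9549 / 95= -100.52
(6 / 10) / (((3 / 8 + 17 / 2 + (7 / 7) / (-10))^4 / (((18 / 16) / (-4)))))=-16000 / 562166163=-0.00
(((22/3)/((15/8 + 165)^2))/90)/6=352/721801125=0.00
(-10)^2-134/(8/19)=-873/4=-218.25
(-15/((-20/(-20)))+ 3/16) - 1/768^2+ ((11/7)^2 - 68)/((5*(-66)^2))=-28783791781/1942814720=-14.82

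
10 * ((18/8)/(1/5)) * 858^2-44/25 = 82818448.24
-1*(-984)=984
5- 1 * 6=-1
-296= -296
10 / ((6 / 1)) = 5 / 3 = 1.67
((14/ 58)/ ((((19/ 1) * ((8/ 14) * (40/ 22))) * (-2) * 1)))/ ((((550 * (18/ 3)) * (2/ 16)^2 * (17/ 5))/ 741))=-637/ 24650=-0.03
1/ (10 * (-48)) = -1/ 480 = -0.00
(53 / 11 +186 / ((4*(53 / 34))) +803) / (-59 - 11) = -488349 / 40810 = -11.97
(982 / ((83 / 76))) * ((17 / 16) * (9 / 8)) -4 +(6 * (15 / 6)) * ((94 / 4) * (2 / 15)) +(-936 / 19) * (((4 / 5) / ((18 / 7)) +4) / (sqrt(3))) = 1484441 / 1328 -20176 * sqrt(3) / 285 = 995.18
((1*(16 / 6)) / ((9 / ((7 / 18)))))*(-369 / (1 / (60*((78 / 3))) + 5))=-596960 / 70209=-8.50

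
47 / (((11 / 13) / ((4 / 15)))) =2444 / 165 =14.81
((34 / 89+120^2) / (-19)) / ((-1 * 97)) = 7.81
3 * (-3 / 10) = -9 / 10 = -0.90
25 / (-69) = -0.36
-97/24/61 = -97/1464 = -0.07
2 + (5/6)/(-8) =91/48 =1.90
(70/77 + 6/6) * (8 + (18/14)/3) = 16.09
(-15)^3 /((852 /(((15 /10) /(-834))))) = 1125 /157904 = 0.01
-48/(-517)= 48/517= 0.09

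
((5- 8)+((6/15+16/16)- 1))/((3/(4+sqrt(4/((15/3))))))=-52/15- 26* sqrt(5)/75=-4.24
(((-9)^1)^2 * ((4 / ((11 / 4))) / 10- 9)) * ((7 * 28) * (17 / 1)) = -131437404 / 55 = -2389770.98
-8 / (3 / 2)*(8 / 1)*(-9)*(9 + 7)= 6144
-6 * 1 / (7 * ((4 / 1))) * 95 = -285 / 14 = -20.36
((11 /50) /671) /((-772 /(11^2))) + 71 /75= 6686701 /7063800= 0.95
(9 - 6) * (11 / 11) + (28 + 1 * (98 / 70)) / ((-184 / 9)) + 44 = 45.56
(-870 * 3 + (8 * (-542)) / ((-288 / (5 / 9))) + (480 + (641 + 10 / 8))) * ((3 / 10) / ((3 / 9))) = -479321 / 360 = -1331.45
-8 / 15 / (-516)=2 / 1935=0.00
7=7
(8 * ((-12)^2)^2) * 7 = 1161216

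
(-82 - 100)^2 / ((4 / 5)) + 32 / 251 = 10392687 / 251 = 41405.13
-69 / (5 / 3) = -207 / 5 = -41.40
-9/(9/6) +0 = -6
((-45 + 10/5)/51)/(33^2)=-43/55539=-0.00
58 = 58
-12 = -12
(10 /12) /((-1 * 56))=-5 /336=-0.01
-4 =-4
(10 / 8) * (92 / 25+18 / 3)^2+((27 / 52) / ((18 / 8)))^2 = 2475454 / 21125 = 117.18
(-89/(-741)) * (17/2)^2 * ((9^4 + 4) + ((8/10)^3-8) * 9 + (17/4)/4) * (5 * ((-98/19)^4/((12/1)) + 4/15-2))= 16142038.48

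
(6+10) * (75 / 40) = 30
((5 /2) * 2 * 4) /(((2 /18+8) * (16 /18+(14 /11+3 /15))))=1.04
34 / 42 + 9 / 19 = 512 / 399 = 1.28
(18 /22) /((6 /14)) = 21 /11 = 1.91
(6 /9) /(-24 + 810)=1 /1179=0.00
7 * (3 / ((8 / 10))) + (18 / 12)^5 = 1083 / 32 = 33.84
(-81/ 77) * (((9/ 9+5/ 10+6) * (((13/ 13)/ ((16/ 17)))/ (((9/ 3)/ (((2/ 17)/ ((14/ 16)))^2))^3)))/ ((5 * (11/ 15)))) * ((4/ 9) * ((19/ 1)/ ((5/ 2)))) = -239075328/ 141486908495471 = -0.00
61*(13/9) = 793/9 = 88.11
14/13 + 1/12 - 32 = -4811/156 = -30.84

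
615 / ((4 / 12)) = 1845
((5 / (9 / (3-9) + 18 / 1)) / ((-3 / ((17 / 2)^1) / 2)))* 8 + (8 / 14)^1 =-9124 / 693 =-13.17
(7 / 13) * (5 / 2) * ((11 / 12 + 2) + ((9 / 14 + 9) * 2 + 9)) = 13105 / 312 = 42.00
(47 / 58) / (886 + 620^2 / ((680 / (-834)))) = -799 / 463981324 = -0.00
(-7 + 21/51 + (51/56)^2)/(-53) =307015/2825536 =0.11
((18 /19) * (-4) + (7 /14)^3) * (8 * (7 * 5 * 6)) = -116970 /19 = -6156.32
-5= -5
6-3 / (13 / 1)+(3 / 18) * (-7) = 359 / 78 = 4.60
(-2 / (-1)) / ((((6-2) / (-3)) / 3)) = -9 / 2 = -4.50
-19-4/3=-61/3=-20.33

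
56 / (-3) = -56 / 3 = -18.67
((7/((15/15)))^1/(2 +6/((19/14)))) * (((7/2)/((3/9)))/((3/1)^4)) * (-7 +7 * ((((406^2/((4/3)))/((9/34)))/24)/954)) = 4341684053/226258272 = 19.19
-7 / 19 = -0.37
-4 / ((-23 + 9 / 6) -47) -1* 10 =-1362 / 137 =-9.94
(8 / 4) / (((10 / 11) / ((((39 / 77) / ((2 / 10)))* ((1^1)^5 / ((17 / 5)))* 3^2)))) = 1755 / 119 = 14.75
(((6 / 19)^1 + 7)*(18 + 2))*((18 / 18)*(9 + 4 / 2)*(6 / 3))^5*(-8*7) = -802317429760 / 19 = -42227233145.26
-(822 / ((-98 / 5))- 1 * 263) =14942 / 49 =304.94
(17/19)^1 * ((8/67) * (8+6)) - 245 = -309981/1273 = -243.50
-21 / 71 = -0.30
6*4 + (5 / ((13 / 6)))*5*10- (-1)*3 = 1851 / 13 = 142.38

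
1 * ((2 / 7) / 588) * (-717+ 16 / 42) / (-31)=15049 / 1339758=0.01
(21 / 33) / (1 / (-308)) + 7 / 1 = -189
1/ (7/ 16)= 16/ 7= 2.29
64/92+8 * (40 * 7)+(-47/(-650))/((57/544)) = 954998432/426075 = 2241.39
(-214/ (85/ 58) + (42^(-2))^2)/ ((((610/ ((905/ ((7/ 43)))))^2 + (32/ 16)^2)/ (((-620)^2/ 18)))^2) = -16360020279922184522731351822993375/ 3954301043672285800823952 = -4137272326.83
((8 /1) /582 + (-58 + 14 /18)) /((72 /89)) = -70.72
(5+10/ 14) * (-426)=-17040/ 7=-2434.29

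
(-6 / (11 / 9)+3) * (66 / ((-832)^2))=-63 / 346112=-0.00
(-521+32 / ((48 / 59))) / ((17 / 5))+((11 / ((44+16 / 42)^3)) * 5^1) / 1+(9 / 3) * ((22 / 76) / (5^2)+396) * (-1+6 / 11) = -157280294366081 / 230723906880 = -681.68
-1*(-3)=3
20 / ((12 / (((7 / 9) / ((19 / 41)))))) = 1435 / 513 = 2.80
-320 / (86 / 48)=-7680 / 43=-178.60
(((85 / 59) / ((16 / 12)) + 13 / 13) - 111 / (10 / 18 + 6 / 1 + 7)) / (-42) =87931 / 604632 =0.15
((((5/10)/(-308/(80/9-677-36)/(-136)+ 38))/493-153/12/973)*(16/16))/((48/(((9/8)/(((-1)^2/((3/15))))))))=-7250089179/118274265234944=-0.00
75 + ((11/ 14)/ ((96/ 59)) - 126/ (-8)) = 122617/ 1344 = 91.23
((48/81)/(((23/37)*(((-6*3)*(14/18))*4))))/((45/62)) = -4588/195615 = -0.02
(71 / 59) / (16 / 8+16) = 71 / 1062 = 0.07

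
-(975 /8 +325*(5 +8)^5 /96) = -120681925 /96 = -1257103.39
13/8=1.62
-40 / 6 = -20 / 3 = -6.67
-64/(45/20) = -256/9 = -28.44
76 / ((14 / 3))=114 / 7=16.29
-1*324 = -324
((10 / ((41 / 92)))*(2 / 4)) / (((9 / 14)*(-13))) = -6440 / 4797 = -1.34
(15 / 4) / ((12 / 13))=65 / 16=4.06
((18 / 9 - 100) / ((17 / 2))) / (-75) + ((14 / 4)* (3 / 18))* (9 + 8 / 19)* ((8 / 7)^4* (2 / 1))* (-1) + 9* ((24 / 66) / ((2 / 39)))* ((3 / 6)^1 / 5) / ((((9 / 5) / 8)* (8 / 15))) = 3161100427 / 91400925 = 34.58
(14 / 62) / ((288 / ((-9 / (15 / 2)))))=-7 / 7440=-0.00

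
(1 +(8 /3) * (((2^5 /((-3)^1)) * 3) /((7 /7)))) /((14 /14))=-253 /3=-84.33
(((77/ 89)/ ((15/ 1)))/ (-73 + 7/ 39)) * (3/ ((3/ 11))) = -11011/ 1263800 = -0.01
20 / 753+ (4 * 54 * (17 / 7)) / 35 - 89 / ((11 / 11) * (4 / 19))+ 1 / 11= -3308991241 / 8117340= -407.64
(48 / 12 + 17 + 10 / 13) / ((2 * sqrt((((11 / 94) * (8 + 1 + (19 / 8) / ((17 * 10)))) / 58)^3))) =8393463040 * sqrt(15622930895) / 236395286413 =4437.96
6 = 6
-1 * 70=-70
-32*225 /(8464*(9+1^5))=-0.09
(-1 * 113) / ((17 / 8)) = -904 / 17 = -53.18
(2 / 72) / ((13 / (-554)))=-277 / 234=-1.18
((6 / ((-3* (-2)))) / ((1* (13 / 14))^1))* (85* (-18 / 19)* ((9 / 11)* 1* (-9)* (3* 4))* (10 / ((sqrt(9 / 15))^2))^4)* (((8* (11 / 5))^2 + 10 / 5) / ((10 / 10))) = 184336562384.98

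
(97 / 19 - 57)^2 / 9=972196 / 3249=299.23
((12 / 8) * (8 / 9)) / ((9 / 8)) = 32 / 27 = 1.19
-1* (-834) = 834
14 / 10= 7 / 5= 1.40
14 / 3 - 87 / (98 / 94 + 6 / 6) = -3641 / 96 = -37.93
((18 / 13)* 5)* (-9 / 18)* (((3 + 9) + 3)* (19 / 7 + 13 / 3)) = -365.93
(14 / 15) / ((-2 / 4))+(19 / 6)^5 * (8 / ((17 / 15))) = 61851067 / 27540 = 2245.86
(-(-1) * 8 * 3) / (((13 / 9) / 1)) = 216 / 13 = 16.62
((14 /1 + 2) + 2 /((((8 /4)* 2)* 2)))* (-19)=-1235 /4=-308.75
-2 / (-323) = 2 / 323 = 0.01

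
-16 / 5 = -3.20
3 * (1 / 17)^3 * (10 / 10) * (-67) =-201 / 4913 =-0.04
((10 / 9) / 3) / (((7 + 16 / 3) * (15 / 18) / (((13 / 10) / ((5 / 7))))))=182 / 2775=0.07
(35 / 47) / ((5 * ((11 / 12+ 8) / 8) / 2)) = 1344 / 5029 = 0.27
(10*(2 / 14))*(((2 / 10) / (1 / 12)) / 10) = 12 / 35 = 0.34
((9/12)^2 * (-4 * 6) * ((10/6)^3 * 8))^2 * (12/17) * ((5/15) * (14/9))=14000000/153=91503.27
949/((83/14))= 13286/83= 160.07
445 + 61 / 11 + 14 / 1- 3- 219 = 242.55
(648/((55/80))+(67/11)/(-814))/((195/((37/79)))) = 1687897/745602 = 2.26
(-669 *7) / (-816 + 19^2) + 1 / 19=10.34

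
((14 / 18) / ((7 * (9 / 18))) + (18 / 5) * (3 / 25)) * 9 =736 / 125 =5.89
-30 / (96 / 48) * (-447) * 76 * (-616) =-313901280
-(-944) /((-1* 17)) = -944 /17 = -55.53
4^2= 16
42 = 42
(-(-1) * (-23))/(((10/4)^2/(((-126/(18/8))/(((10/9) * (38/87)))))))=1008504/2375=424.63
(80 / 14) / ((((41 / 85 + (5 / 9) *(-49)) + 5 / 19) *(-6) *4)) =24225 / 2693873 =0.01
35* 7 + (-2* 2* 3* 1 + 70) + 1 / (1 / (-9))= 294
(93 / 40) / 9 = 31 / 120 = 0.26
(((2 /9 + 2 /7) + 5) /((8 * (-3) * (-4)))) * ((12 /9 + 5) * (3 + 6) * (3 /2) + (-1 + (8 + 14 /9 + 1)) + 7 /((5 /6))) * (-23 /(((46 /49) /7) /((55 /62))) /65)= -1741464263 /125349120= -13.89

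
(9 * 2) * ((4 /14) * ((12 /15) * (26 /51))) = 1248 /595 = 2.10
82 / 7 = 11.71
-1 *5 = -5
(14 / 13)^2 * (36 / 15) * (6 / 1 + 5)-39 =-7083 / 845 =-8.38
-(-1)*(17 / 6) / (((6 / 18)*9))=17 / 18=0.94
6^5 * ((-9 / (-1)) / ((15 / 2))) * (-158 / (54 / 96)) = -13105152 / 5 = -2621030.40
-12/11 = -1.09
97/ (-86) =-97/ 86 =-1.13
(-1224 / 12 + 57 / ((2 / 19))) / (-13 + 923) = 879 / 1820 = 0.48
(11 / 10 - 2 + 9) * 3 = 243 / 10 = 24.30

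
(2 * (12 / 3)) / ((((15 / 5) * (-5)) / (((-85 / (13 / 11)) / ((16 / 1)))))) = 2.40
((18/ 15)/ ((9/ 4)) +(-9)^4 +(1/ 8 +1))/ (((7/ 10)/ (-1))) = -787519/ 84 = -9375.23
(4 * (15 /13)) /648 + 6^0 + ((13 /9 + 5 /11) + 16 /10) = 173981 /38610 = 4.51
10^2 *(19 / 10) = 190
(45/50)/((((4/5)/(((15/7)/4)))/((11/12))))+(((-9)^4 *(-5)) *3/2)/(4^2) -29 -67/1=-3170.92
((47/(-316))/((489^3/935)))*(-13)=571285/36949933404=0.00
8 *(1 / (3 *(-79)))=-8 / 237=-0.03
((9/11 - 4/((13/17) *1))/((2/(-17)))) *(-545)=-5846215/286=-20441.31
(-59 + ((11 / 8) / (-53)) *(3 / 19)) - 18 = -620345 / 8056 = -77.00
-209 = -209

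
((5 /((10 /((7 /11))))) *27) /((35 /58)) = 783 /55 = 14.24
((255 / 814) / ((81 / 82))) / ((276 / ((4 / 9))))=3485 / 6824169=0.00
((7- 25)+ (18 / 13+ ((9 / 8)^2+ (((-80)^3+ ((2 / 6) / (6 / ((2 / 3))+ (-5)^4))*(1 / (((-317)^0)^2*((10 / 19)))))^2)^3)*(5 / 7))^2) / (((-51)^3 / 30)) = -122928441994782711067345535213549123443692538736884745071445292133014011973881170196990093611235433149394812041421329301209 / 3282904133495173336377566611558112378430321082368000000000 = -37445029460517886800754960000000000000000000000000000000000000000.00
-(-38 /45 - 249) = 11243 /45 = 249.84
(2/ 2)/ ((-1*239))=-1/ 239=-0.00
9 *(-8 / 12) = -6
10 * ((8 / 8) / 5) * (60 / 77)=120 / 77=1.56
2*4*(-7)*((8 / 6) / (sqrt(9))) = -224 / 9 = -24.89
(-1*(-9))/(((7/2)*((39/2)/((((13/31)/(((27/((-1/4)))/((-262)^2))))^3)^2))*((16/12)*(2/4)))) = 18967159882201690481530047141146/267428863397360007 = 70924131528836.80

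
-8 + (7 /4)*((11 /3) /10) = -883 /120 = -7.36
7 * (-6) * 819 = -34398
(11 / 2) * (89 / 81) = 979 / 162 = 6.04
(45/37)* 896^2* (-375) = -13547520000/37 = -366149189.19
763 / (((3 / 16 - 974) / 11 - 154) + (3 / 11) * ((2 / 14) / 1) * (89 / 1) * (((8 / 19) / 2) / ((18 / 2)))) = -3.15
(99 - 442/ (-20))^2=1466521/ 100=14665.21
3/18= 1/6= 0.17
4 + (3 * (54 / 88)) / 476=83857 / 20944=4.00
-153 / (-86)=153 / 86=1.78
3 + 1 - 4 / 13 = 48 / 13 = 3.69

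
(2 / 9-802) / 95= -7216 / 855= -8.44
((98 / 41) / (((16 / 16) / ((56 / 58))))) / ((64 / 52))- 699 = -697.12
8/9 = 0.89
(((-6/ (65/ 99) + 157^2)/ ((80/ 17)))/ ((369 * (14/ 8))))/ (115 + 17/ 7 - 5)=27227047/ 377523900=0.07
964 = 964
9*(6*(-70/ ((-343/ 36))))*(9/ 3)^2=174960/ 49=3570.61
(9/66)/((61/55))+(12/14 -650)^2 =2519048927/5978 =421386.57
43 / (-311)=-43 / 311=-0.14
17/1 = 17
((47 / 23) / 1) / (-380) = -47 / 8740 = -0.01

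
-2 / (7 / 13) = -26 / 7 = -3.71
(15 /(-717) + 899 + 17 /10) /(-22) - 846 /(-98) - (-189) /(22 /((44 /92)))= -151907601 /5387060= -28.20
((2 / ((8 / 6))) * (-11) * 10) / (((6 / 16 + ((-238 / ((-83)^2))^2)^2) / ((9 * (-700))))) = 18730062202468264956000 / 6756902364759011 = 2771989.47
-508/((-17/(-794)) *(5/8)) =-3226816/85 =-37962.54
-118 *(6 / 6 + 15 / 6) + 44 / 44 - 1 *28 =-440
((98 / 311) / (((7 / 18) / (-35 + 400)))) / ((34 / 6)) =275940 / 5287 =52.19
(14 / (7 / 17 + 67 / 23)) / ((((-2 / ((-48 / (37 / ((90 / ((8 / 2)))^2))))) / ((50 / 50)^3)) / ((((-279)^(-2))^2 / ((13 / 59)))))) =161483 / 155918973951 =0.00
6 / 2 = 3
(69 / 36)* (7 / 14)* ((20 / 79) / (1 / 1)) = 115 / 474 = 0.24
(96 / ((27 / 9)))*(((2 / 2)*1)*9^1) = 288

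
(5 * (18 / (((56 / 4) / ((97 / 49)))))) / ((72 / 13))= 6305 / 2744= 2.30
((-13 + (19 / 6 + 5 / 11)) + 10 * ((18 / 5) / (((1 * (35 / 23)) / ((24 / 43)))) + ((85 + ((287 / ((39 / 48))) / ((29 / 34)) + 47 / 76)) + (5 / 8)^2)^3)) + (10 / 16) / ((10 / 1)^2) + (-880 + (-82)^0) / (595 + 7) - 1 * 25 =598624286517075392710465293739 / 478492588471346921472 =1251062818.82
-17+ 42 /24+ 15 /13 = -733 /52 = -14.10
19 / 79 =0.24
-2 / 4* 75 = -75 / 2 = -37.50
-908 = -908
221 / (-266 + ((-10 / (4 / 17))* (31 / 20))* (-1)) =-1768 / 1601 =-1.10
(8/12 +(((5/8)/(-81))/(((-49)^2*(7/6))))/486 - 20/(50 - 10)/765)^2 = 2494042214057101879609/5622614406989383809600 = 0.44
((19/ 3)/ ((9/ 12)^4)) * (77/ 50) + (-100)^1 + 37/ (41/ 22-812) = -2498270426/ 36091575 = -69.22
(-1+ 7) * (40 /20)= 12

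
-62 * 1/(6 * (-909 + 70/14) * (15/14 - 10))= -217/169500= -0.00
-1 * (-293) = 293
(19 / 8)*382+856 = 7053 / 4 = 1763.25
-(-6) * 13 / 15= 26 / 5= 5.20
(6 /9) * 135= 90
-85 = -85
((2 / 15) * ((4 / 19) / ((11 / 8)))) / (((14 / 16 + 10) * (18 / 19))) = 256 / 129195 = 0.00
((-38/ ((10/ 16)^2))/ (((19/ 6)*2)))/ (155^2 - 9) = -24/ 37525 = -0.00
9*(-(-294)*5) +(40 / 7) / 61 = 5649250 / 427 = 13230.09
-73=-73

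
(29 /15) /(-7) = -0.28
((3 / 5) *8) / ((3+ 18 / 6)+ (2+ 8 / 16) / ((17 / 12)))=34 / 55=0.62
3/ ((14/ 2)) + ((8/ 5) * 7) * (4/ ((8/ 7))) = 1387/ 35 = 39.63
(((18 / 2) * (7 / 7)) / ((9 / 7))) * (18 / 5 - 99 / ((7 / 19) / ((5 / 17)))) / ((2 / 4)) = -89766 / 85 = -1056.07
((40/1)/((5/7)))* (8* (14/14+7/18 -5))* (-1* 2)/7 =462.22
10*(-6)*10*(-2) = 1200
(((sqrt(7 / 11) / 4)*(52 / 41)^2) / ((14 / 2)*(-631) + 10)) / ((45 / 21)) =-364*sqrt(77) / 94026735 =-0.00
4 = 4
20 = 20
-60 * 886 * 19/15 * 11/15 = -740696/15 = -49379.73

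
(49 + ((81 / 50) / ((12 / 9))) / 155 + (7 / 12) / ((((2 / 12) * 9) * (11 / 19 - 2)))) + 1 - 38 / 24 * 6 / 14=2586751093 / 52731000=49.06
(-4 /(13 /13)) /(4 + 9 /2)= -8 /17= -0.47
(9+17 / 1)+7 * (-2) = 12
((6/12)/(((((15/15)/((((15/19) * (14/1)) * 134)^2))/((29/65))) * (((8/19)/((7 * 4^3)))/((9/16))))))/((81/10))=8930416600/247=36155532.79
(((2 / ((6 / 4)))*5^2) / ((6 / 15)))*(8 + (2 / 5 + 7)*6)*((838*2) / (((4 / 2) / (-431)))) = -1577143933.33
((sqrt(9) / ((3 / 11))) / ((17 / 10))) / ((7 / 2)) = 220 / 119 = 1.85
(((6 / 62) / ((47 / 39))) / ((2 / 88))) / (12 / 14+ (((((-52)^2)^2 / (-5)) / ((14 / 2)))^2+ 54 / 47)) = 1576575 / 19472706118477973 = 0.00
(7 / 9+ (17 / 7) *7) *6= 320 / 3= 106.67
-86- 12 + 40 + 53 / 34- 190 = -8379 / 34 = -246.44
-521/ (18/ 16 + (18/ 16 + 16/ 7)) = -14588/ 127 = -114.87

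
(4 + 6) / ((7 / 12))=120 / 7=17.14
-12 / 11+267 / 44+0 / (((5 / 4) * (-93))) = 219 / 44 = 4.98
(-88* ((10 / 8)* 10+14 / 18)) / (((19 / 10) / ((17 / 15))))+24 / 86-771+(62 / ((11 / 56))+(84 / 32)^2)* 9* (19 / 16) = 491806589851 / 248472576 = 1979.32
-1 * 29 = -29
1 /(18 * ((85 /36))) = 2 /85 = 0.02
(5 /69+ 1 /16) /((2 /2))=149 /1104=0.13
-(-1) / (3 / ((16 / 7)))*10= 160 / 21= 7.62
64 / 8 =8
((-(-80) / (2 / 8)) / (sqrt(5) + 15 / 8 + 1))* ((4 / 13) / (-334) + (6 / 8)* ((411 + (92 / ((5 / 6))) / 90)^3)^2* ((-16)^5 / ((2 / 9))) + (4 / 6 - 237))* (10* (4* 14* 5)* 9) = -29797303194357030963334870333514176126976 / 241693359375 + 10364279371950271639420824463831017783296* sqrt(5) / 241693359375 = -27398642635451582618260700000.00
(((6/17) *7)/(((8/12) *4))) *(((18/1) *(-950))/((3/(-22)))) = 1975050/17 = 116179.41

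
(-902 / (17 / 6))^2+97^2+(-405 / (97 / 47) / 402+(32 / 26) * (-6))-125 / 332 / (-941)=844808134595217993 / 7628083514116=110749.72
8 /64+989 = 7913 /8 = 989.12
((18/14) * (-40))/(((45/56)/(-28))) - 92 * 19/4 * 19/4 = -1135/4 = -283.75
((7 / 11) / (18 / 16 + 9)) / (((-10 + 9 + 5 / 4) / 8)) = 1792 / 891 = 2.01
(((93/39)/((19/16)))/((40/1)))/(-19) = -62/23465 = -0.00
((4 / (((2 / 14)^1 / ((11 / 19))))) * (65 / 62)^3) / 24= 21146125 / 27169392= 0.78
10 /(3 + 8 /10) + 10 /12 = 395 /114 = 3.46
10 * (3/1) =30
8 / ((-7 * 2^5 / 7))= -1 / 4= -0.25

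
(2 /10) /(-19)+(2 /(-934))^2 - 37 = -37.01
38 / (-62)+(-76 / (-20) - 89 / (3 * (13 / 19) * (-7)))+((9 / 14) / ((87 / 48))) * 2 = 12382523 / 1227135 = 10.09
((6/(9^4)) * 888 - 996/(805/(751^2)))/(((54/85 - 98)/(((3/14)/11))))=1740424408477/12465604998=139.62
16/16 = 1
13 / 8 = 1.62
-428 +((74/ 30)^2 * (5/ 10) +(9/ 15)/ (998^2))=-95233420327/ 224100900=-424.96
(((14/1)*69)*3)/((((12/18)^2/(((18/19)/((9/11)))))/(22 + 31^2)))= 141012333/19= 7421701.74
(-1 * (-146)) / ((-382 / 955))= -365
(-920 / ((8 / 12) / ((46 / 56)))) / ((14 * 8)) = -7935 / 784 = -10.12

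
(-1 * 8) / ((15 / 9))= -24 / 5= -4.80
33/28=1.18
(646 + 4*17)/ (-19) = -714/ 19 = -37.58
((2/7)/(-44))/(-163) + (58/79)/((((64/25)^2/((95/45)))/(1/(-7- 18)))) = -172161961/18275862528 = -0.01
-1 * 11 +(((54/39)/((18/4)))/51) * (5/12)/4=-87511/7956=-11.00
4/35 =0.11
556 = 556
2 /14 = 1 /7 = 0.14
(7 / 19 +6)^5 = 25937424601 / 2476099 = 10475.12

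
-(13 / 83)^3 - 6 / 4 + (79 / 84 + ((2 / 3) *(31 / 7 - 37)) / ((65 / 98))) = -103966874729 / 3121957020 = -33.30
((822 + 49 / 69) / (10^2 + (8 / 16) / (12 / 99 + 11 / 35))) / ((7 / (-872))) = -49797828944 / 49147665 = -1013.23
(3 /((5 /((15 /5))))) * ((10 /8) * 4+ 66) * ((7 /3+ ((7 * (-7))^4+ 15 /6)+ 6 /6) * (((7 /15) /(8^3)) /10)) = 17190653977 /256000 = 67150.99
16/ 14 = 8/ 7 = 1.14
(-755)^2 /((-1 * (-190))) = 114005 /38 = 3000.13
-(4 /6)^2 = -4 /9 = -0.44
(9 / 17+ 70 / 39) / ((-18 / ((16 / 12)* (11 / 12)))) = -16951 / 107406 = -0.16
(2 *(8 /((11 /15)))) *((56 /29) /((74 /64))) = 430080 /11803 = 36.44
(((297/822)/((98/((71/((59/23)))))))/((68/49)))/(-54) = -17963/13191456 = -0.00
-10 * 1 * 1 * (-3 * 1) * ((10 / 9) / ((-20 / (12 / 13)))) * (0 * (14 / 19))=0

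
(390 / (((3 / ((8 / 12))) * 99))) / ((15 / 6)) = 104 / 297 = 0.35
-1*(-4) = 4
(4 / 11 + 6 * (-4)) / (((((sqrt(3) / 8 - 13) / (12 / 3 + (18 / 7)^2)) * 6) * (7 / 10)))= 5408000 * sqrt(3) / 122392347 + 562432000 / 122392347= 4.67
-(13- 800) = 787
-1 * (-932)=932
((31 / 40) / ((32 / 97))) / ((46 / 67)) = 201469 / 58880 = 3.42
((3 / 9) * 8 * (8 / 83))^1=64 / 249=0.26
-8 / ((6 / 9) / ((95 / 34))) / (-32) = 285 / 272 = 1.05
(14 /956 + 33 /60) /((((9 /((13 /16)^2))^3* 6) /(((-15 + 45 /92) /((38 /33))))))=-12753978783689 /27251190609739776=-0.00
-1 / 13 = -0.08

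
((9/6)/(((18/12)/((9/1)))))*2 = 18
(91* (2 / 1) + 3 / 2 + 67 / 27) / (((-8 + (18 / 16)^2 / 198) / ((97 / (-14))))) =342908192 / 2127195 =161.20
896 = 896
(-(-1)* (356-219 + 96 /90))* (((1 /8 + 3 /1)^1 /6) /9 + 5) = 905027 /1296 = 698.32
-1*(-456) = 456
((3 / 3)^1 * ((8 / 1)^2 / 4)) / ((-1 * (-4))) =4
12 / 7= 1.71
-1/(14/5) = -5/14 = -0.36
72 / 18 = 4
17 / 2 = 8.50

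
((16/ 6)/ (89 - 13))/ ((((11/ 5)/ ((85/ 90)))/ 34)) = 2890/ 5643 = 0.51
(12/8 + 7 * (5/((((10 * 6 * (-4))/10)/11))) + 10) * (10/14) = -545/168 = -3.24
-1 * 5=-5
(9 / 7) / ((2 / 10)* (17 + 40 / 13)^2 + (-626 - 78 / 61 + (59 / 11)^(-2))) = -1614853305 / 686562332918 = -0.00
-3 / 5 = -0.60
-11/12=-0.92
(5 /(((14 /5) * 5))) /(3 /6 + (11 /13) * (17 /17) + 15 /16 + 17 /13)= 0.10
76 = 76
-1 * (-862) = 862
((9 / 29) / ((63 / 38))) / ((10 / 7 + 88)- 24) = 19 / 6641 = 0.00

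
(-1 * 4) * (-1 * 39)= 156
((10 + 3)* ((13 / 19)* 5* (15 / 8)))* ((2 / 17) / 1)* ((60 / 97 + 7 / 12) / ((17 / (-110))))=-325092625 / 4261016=-76.29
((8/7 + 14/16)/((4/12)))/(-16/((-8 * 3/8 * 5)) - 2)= -5085/784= -6.49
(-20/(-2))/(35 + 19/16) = 160/579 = 0.28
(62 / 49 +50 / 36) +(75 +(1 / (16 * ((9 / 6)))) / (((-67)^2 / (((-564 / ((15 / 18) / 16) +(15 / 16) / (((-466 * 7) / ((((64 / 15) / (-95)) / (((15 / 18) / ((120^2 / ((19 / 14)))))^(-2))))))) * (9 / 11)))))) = 2437548646428603187219 / 31423064740429824000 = 77.57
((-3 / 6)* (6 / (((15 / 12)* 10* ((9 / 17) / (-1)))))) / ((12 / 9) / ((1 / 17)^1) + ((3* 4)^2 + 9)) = 2 / 775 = 0.00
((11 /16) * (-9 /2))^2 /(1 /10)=49005 /512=95.71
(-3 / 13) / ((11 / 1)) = -3 / 143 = -0.02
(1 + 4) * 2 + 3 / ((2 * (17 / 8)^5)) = 14247722 / 1419857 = 10.03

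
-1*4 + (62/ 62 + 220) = 217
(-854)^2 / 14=52094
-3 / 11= -0.27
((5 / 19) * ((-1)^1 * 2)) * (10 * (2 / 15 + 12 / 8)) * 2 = -980 / 57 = -17.19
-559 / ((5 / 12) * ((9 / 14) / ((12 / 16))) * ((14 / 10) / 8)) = -8944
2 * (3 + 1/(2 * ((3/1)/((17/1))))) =35/3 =11.67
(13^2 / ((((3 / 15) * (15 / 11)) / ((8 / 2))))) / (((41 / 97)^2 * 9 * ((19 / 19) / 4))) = 279861296 / 45387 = 6166.11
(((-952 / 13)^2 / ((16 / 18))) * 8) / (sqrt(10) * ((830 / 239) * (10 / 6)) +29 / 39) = -13511706594624 / 125917940369 +8090258601600 * sqrt(10) / 9685995413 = 2534.00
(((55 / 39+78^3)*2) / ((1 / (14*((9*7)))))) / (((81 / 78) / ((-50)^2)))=18137431340000 / 9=2015270148888.89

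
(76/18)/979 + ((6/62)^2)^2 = 35807489/8137143531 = 0.00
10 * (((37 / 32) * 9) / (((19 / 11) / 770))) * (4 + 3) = 49358925 / 152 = 324729.77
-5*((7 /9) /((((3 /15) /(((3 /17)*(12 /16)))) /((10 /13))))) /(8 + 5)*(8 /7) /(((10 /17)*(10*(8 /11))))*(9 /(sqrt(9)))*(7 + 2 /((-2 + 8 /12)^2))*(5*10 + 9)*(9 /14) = -438075 /11648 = -37.61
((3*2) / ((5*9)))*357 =238 / 5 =47.60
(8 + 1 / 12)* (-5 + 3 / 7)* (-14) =1552 / 3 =517.33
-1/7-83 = -582/7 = -83.14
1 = 1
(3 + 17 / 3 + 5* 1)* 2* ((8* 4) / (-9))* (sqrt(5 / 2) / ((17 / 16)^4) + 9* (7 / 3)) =-18368 / 9- 85983232* sqrt(10) / 2255067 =-2161.46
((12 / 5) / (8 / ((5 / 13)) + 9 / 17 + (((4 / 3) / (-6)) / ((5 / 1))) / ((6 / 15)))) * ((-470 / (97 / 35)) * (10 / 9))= -4194750 / 196813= -21.31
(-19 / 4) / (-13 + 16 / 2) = 19 / 20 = 0.95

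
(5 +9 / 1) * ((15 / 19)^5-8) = -266691838 / 2476099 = -107.71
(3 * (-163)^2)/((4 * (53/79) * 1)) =6296853/212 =29702.14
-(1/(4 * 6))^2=-1/576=-0.00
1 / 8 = 0.12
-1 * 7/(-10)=7/10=0.70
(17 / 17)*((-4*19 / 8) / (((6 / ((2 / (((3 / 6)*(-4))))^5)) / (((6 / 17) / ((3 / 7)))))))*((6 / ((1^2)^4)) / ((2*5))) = 133 / 170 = 0.78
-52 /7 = -7.43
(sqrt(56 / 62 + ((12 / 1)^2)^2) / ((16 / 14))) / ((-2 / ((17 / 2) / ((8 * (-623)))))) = 17 * sqrt(4982041) / 353152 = 0.11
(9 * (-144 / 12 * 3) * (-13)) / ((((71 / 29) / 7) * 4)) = 213759 / 71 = 3010.69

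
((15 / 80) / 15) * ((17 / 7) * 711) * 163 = 1970181 / 560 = 3518.18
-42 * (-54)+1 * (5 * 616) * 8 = 26908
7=7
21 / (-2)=-21 / 2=-10.50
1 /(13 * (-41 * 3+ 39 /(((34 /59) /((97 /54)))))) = -612 /11401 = -0.05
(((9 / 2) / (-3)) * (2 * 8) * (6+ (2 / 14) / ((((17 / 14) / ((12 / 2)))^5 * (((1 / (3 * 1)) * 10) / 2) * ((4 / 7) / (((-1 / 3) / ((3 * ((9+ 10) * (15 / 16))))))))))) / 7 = -52508944944 / 4721024525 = -11.12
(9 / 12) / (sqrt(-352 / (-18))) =9 * sqrt(11) / 176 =0.17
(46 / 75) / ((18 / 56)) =1.91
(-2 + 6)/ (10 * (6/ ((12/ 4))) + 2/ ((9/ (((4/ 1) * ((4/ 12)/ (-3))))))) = 81/ 403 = 0.20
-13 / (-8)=1.62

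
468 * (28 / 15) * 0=0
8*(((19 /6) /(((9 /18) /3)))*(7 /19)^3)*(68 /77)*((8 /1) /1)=213248 /3971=53.70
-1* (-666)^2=-443556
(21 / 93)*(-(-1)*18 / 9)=0.45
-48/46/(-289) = 24/6647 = 0.00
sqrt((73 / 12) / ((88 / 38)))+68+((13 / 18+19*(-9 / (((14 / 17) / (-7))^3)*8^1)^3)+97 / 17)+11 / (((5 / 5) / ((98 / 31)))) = sqrt(45771) / 132+15581330585437493135 / 9486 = 1642560677360057.82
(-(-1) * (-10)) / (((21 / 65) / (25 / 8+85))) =-76375 / 28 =-2727.68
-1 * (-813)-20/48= 9751/12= 812.58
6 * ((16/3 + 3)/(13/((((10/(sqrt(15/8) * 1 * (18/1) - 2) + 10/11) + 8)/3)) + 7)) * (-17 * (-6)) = 86640840 * sqrt(30)/60250207 + 27032433720/60250207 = 456.55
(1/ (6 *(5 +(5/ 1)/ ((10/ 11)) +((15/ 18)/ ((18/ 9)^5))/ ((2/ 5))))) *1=64/ 4057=0.02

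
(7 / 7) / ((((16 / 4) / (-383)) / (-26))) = 4979 / 2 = 2489.50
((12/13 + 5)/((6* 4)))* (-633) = -16247/104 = -156.22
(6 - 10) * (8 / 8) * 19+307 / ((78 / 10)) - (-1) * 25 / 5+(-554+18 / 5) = -582.04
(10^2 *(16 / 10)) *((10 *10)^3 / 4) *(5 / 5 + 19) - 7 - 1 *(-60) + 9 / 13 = 10400000698 / 13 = 800000053.69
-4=-4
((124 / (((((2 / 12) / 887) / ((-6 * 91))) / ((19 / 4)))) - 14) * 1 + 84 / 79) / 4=-67605169597 / 158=-427880820.23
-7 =-7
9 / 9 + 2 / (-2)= 0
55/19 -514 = -9711/19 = -511.11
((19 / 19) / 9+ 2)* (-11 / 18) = -209 / 162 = -1.29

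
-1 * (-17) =17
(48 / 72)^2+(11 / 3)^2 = 125 / 9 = 13.89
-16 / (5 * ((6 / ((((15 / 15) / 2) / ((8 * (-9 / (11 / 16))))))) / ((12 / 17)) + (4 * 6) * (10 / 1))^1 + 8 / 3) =66 / 31759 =0.00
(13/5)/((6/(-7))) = -91/30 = -3.03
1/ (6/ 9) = 1.50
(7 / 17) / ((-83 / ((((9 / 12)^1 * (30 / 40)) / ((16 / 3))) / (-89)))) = 189 / 32148224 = 0.00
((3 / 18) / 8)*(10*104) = 21.67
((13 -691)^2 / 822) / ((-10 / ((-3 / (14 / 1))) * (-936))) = -12769 / 997360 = -0.01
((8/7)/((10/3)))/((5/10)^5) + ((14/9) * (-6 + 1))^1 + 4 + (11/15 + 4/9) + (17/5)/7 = 8.86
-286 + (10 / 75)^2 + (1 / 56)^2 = -201788831 / 705600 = -285.98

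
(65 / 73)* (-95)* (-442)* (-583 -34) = -1684008950 / 73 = -23068615.75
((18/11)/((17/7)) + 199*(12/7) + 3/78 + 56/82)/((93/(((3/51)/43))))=477975529/94863070302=0.01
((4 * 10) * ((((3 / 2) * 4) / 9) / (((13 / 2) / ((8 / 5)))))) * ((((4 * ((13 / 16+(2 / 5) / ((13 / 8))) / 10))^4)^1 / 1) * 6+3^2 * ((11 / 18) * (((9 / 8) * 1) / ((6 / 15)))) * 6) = 708354181264401 / 1160290625000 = 610.50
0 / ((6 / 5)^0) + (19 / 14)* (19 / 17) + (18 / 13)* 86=373117 / 3094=120.59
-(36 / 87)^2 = -144 / 841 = -0.17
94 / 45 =2.09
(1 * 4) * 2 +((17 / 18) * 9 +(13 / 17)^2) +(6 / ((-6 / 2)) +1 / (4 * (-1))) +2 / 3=53759 / 3468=15.50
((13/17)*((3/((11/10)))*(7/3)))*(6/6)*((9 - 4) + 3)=7280/187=38.93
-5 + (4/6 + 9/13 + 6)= 92/39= 2.36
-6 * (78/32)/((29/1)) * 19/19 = -117/232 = -0.50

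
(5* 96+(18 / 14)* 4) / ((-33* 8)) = -1.84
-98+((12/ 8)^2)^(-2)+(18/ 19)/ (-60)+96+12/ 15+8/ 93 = -444761/ 477090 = -0.93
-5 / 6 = -0.83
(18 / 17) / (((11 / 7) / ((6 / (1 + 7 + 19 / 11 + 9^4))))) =378 / 614363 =0.00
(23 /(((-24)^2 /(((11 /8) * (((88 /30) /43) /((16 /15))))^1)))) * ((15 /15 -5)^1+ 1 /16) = -19481 /1409024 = -0.01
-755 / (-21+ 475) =-755 / 454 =-1.66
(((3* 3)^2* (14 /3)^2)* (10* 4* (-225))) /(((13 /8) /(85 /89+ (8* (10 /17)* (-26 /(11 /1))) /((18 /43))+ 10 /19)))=1007675897760000 /4110821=245127651.57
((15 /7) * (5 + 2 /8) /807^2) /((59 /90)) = 225 /8538598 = 0.00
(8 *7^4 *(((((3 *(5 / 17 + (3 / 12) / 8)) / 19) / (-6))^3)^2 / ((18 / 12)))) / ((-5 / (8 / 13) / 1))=-24609937089105963 / 39627654227478139811921920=-0.00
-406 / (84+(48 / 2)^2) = -203 / 330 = -0.62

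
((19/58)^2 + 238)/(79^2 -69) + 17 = 353765329/20762608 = 17.04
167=167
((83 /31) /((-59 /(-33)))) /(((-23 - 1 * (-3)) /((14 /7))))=-2739 /18290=-0.15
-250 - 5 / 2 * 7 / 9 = -4535 / 18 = -251.94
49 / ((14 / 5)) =35 / 2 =17.50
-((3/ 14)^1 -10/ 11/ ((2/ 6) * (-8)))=-171/ 308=-0.56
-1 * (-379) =379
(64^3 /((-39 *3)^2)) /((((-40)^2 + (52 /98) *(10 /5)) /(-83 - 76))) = -170196992 /89494119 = -1.90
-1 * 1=-1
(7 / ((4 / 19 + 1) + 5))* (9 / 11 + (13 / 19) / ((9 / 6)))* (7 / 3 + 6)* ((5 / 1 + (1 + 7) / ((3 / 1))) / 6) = 3215975 / 210276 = 15.29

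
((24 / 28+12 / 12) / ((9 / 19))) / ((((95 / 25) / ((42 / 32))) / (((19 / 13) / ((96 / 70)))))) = 3325 / 2304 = 1.44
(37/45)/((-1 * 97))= -37/4365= -0.01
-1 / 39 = -0.03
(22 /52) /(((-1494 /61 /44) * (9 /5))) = -36905 /87399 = -0.42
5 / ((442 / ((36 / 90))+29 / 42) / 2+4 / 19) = 7980 / 882677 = 0.01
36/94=18/47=0.38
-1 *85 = -85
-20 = -20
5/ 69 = 0.07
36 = 36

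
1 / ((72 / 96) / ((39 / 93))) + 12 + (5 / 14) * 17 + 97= 150551 / 1302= 115.63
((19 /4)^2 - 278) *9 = -2298.94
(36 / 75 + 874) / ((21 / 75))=21862 / 7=3123.14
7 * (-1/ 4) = -7/ 4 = -1.75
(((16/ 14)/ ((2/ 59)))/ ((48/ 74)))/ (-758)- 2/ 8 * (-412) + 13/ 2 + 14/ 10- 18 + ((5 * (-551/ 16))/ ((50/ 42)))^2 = 21012.84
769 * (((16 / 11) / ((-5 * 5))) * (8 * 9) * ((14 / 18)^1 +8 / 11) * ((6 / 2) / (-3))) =14666368 / 3025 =4848.39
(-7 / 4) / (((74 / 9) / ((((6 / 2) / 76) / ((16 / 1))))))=-189 / 359936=-0.00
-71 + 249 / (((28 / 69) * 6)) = 31.27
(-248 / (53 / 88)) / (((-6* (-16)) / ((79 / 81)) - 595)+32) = 1724096 / 1945153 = 0.89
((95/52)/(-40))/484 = -19/201344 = -0.00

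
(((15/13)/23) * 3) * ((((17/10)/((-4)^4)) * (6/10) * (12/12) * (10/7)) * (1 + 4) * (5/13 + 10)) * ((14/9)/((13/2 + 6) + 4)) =0.00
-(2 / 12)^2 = -1 / 36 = -0.03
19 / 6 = 3.17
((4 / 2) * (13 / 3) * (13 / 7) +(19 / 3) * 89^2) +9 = 351340 / 7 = 50191.43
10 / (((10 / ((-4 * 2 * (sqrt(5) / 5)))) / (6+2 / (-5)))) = -224 * sqrt(5) / 25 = -20.04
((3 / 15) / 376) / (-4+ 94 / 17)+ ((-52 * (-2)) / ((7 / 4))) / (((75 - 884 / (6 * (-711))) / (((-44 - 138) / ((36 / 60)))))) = -1879476287311 / 7841182960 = -239.69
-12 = -12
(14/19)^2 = 196/361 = 0.54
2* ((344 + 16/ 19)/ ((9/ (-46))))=-66976/ 19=-3525.05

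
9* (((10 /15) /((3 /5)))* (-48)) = -480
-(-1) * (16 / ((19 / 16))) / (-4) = -64 / 19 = -3.37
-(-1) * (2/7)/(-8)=-1/28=-0.04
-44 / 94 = -22 / 47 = -0.47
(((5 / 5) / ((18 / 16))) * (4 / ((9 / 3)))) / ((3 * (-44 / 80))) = -640 / 891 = -0.72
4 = 4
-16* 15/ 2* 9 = -1080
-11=-11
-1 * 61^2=-3721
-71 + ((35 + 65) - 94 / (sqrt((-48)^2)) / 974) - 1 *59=-701327 / 23376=-30.00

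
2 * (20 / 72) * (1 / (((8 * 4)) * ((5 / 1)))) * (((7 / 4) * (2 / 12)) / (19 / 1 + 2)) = 1 / 20736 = 0.00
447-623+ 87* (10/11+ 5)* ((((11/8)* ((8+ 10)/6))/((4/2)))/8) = -43.46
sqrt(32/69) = 4 * sqrt(138)/69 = 0.68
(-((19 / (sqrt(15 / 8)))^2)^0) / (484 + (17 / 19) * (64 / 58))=-551 / 267228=-0.00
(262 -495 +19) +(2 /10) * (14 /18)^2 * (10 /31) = -537256 /2511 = -213.96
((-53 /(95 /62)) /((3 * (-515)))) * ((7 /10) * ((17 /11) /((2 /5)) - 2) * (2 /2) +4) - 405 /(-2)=545221751 /2690875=202.62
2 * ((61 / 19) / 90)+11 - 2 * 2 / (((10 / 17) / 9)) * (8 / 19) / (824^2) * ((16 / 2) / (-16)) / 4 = 642718957 / 58052448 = 11.07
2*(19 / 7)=38 / 7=5.43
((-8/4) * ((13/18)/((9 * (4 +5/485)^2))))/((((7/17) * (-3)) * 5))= 2079389/1286985105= 0.00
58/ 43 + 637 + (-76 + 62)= 26847/ 43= 624.35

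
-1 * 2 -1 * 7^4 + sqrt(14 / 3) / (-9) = -2403 -sqrt(42) / 27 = -2403.24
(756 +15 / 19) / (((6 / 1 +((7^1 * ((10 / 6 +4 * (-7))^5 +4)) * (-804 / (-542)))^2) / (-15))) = -103927040999685 / 158281412133301341299866558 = -0.00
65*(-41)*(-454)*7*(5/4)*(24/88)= 63520275/22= 2887285.23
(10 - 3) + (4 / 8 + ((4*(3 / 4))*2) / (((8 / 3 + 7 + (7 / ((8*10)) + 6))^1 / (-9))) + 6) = 76167 / 7562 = 10.07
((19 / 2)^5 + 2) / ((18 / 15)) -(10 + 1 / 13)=160925443 / 2496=64473.33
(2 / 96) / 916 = 1 / 43968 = 0.00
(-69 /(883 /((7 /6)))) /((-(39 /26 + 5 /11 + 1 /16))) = 14168 /313465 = 0.05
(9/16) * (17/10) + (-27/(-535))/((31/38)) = 540333/530720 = 1.02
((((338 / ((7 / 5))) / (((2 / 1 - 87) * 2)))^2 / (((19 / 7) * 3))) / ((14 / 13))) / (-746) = -371293 / 1204308084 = -0.00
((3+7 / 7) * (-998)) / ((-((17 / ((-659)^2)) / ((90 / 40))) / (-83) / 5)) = -1618795455930 / 17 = -95223262113.53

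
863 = 863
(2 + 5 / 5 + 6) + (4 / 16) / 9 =325 / 36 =9.03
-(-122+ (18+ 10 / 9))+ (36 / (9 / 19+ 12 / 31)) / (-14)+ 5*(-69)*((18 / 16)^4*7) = -164343026713 / 43610112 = -3768.46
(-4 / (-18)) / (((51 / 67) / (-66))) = -2948 / 153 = -19.27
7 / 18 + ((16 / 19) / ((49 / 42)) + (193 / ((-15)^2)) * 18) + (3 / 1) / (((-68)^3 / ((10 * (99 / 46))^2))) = 82360084741201 / 4977560750400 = 16.55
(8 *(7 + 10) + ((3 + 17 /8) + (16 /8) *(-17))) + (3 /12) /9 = 7715 /72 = 107.15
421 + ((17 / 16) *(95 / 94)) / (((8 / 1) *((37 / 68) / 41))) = 47981271 / 111296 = 431.11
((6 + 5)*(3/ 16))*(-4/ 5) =-1.65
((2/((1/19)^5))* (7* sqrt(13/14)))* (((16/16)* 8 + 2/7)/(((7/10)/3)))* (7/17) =4308412260* sqrt(182)/119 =488434110.20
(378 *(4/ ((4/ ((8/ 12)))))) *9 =2268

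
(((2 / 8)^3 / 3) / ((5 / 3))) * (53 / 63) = 0.00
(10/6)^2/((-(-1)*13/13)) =25/9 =2.78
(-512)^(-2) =1 / 262144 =0.00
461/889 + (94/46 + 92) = 1933510/20447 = 94.56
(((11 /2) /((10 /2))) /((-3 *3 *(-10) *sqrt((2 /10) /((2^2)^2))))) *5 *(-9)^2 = 99 *sqrt(5) /5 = 44.27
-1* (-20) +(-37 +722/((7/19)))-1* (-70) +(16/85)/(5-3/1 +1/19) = 46707163/23205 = 2012.81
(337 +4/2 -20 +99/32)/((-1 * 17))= -10307/544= -18.95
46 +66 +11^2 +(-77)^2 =6162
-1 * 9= -9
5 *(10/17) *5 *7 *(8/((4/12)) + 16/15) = 131600/51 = 2580.39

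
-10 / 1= -10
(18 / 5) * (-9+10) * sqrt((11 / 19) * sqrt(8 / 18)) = 6 * sqrt(1254) / 95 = 2.24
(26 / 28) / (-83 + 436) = 13 / 4942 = 0.00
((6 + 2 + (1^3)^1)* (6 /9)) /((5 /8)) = 48 /5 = 9.60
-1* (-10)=10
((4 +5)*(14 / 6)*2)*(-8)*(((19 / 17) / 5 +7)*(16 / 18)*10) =-1100288 / 51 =-21574.27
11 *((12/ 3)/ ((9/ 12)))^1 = 176/ 3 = 58.67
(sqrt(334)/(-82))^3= -167 * sqrt(334)/275684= -0.01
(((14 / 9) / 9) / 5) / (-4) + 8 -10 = -1627 / 810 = -2.01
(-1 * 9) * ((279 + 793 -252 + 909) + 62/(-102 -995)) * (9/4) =-153628731/4388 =-35011.11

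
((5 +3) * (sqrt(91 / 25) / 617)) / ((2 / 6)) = 24 * sqrt(91) / 3085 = 0.07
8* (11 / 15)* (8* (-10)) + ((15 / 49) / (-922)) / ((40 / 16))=-31805321 / 67767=-469.33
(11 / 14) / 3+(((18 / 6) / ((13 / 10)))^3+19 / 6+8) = 364760 / 15379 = 23.72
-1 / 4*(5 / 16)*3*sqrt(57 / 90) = -sqrt(570) / 128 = -0.19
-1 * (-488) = 488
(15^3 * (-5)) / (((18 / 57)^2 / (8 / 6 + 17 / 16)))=-25946875 / 64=-405419.92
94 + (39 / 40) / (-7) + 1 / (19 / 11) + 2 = 513059 / 5320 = 96.44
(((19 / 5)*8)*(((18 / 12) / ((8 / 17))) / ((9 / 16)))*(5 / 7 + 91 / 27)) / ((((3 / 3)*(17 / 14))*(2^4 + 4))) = 28.97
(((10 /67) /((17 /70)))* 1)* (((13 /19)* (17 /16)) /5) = 455 /5092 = 0.09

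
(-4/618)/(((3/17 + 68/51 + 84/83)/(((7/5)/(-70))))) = 1411/27488125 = 0.00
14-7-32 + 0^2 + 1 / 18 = -449 / 18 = -24.94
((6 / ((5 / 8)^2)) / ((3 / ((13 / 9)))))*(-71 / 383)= -118144 / 86175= -1.37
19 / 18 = 1.06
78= 78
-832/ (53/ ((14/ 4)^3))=-35672/ 53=-673.06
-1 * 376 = -376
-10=-10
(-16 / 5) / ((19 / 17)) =-272 / 95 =-2.86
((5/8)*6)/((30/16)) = 2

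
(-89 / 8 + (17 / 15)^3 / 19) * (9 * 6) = -5667821 / 9500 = -596.61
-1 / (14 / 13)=-13 / 14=-0.93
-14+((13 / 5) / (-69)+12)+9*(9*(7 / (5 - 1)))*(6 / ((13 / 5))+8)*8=52415681 / 4485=11686.89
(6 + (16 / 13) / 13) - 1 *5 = 185 / 169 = 1.09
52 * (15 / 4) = 195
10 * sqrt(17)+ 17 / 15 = 42.36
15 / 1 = 15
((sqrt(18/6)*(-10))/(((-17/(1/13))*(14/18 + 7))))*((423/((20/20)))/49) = 3807*sqrt(3)/75803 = 0.09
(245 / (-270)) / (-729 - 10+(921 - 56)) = -7 / 972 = -0.01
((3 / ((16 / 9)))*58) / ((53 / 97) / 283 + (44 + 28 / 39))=2.19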